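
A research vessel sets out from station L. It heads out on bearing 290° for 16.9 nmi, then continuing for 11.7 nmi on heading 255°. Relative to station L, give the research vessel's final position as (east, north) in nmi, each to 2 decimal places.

(-27.18, 2.75)

Leg 1 (290°, 16.9 nmi): east 16.9 sin 290° = -15.88, north 16.9 cos 290° = 5.78
Leg 2 (255°, 11.7 nmi): east 11.7 sin 255° = -11.30, north 11.7 cos 255° = -3.03
Summing: -27.18 nmi east, 2.75 nmi north → (-27.18, 2.75).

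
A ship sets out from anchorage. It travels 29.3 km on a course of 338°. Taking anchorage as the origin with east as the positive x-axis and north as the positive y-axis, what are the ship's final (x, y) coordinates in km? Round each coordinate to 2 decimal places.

Leg 1 (338°, 29.3 km): east 29.3 sin 338° = -10.98, north 29.3 cos 338° = 27.17
Summing: -10.98 km east, 27.17 km north → (-10.98, 27.17).

(-10.98, 27.17)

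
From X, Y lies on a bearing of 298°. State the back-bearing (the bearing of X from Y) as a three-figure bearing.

118°

Back-bearing = 298° − 180° = 118°.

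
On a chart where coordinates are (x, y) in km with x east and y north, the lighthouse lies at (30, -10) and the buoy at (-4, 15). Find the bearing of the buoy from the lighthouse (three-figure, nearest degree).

306°

Δeast = -4 − 30 = -34.00; Δnorth = 15 − -10 = 25.00.
Bearing = atan2(Δeast, Δnorth) mod 360° = 306.33° ≈ 306°.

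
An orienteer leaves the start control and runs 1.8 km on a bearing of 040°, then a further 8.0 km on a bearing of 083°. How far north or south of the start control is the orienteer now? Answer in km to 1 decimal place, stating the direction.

2.4 km north

Leg 1 (040°, 1.8 km): east 1.8 sin 40° = 1.16, north 1.8 cos 40° = 1.38
Leg 2 (083°, 8.0 km): east 8.0 sin 83° = 7.94, north 8.0 cos 83° = 0.97
Net north component: 2.35 km.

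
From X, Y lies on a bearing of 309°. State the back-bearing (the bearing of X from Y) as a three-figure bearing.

129°

Back-bearing = 309° − 180° = 129°.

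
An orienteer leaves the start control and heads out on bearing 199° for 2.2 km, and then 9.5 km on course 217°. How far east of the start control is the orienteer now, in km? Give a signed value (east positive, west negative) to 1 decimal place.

Leg 1 (199°, 2.2 km): east 2.2 sin 199° = -0.72, north 2.2 cos 199° = -2.08
Leg 2 (217°, 9.5 km): east 9.5 sin 217° = -5.72, north 9.5 cos 217° = -7.59
Net east component: -6.43 km.

-6.4 km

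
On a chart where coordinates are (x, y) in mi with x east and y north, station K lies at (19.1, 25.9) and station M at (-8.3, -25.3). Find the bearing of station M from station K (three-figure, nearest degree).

Δeast = -8.3 − 19.1 = -27.40; Δnorth = -25.3 − 25.9 = -51.20.
Bearing = atan2(Δeast, Δnorth) mod 360° = 208.15° ≈ 208°.

208°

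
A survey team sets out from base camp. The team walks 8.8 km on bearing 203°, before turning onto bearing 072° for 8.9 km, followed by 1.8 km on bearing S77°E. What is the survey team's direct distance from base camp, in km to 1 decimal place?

8.9 km

Leg 1 (203°, 8.8 km): east 8.8 sin 203° = -3.44, north 8.8 cos 203° = -8.10
Leg 2 (072°, 8.9 km): east 8.9 sin 72° = 8.46, north 8.9 cos 72° = 2.75
Leg 3 (S77°E, 1.8 km): east 1.8 sin 103° = 1.75, north 1.8 cos 103° = -0.40
Net: 6.78 east, -5.76 north. Distance = √((6.78)² + (-5.76)²) = 8.893 km.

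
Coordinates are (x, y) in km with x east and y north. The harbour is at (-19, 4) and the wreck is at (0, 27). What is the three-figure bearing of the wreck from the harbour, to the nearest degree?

040°

Δeast = 0 − -19 = 19.00; Δnorth = 27 − 4 = 23.00.
Bearing = atan2(Δeast, Δnorth) mod 360° = 39.56° ≈ 040°.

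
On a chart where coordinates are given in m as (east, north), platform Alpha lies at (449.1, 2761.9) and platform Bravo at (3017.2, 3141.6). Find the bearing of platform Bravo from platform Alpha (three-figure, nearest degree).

Δeast = 3017.2 − 449.1 = 2568.10; Δnorth = 3141.6 − 2761.9 = 379.70.
Bearing = atan2(Δeast, Δnorth) mod 360° = 81.59° ≈ 082°.

082°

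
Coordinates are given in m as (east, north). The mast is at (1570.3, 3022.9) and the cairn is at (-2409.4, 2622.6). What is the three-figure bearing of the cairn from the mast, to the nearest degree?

264°

Δeast = -2409.4 − 1570.3 = -3979.70; Δnorth = 2622.6 − 3022.9 = -400.30.
Bearing = atan2(Δeast, Δnorth) mod 360° = 264.26° ≈ 264°.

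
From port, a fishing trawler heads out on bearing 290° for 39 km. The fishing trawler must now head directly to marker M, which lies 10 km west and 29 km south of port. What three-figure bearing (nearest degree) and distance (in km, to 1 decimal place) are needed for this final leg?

148°, 50.0 km

Leg 1 (290°, 39 km): east 39 sin 290° = -36.65, north 39 cos 290° = 13.34
Current position: (-36.65, 13.34). Target: (-10, -29). Remaining: Δeast = 26.65, Δnorth = -42.34.
Bearing = atan2(26.65, -42.34) mod 360° = 147.81°; distance = √((26.65)² + (-42.34)²) = 50.027 km.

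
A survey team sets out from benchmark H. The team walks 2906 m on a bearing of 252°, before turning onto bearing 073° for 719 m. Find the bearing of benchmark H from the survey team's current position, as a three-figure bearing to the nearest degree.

Leg 1 (252°, 2906 m): east 2906 sin 252° = -2763.77, north 2906 cos 252° = -898.00
Leg 2 (073°, 719 m): east 719 sin 73° = 687.58, north 719 cos 73° = 210.22
Net displacement: -2076.19 east, -687.79 north. Direction back to start is (2076.19, 687.79): bearing = atan2(2076.19, 687.79) mod 360° = 71.67° ≈ 072°.

072°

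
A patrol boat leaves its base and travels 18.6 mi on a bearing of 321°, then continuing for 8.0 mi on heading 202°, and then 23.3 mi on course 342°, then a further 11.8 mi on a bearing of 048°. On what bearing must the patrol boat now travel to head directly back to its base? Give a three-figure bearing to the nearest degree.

161°

Leg 1 (321°, 18.6 mi): east 18.6 sin 321° = -11.71, north 18.6 cos 321° = 14.45
Leg 2 (202°, 8.0 mi): east 8.0 sin 202° = -3.00, north 8.0 cos 202° = -7.42
Leg 3 (342°, 23.3 mi): east 23.3 sin 342° = -7.20, north 23.3 cos 342° = 22.16
Leg 4 (048°, 11.8 mi): east 11.8 sin 48° = 8.77, north 11.8 cos 48° = 7.90
Net displacement: -13.13 east, 37.09 north. Direction back to start is (13.13, -37.09): bearing = atan2(13.13, -37.09) mod 360° = 160.50° ≈ 161°.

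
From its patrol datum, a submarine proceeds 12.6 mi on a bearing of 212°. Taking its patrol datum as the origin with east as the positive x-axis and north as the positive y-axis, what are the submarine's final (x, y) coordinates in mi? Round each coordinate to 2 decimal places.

(-6.68, -10.69)

Leg 1 (212°, 12.6 mi): east 12.6 sin 212° = -6.68, north 12.6 cos 212° = -10.69
Summing: -6.68 mi east, -10.69 mi north → (-6.68, -10.69).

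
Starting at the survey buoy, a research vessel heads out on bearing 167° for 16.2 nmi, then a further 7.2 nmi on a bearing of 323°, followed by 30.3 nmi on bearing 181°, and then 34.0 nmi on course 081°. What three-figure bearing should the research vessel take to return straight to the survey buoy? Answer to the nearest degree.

Leg 1 (167°, 16.2 nmi): east 16.2 sin 167° = 3.64, north 16.2 cos 167° = -15.78
Leg 2 (323°, 7.2 nmi): east 7.2 sin 323° = -4.33, north 7.2 cos 323° = 5.75
Leg 3 (181°, 30.3 nmi): east 30.3 sin 181° = -0.53, north 30.3 cos 181° = -30.30
Leg 4 (081°, 34.0 nmi): east 34.0 sin 81° = 33.58, north 34.0 cos 81° = 5.32
Net displacement: 32.36 east, -35.01 north. Direction back to start is (-32.36, 35.01): bearing = atan2(-32.36, 35.01) mod 360° = 317.25° ≈ 317°.

317°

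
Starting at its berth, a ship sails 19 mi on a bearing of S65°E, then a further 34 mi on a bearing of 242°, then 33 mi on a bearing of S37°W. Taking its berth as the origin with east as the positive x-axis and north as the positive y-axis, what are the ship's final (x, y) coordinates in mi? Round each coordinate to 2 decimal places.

Leg 1 (S65°E, 19 mi): east 19 sin 115° = 17.22, north 19 cos 115° = -8.03
Leg 2 (242°, 34 mi): east 34 sin 242° = -30.02, north 34 cos 242° = -15.96
Leg 3 (S37°W, 33 mi): east 33 sin 217° = -19.86, north 33 cos 217° = -26.35
Summing: -32.66 mi east, -50.35 mi north → (-32.66, -50.35).

(-32.66, -50.35)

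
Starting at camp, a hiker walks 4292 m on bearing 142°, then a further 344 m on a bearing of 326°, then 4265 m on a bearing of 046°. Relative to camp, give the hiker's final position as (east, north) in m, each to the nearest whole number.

(5518, -134)

Leg 1 (142°, 4292 m): east 4292 sin 142° = 2642.42, north 4292 cos 142° = -3382.14
Leg 2 (326°, 344 m): east 344 sin 326° = -192.36, north 344 cos 326° = 285.19
Leg 3 (046°, 4265 m): east 4265 sin 46° = 3067.98, north 4265 cos 46° = 2962.72
Summing: 5518.04 m east, -134.24 m north → (5518, -134).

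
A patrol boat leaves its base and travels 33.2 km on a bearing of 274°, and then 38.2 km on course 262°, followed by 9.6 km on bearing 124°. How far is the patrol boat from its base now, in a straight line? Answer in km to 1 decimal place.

Leg 1 (274°, 33.2 km): east 33.2 sin 274° = -33.12, north 33.2 cos 274° = 2.32
Leg 2 (262°, 38.2 km): east 38.2 sin 262° = -37.83, north 38.2 cos 262° = -5.32
Leg 3 (124°, 9.6 km): east 9.6 sin 124° = 7.96, north 9.6 cos 124° = -5.37
Net: -62.99 east, -8.37 north. Distance = √((-62.99)² + (-8.37)²) = 63.542 km.

63.5 km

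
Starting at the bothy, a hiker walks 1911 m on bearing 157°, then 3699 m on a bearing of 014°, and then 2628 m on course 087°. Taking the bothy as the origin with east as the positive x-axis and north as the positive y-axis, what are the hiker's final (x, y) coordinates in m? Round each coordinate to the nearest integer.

(4266, 1968)

Leg 1 (157°, 1911 m): east 1911 sin 157° = 746.69, north 1911 cos 157° = -1759.08
Leg 2 (014°, 3699 m): east 3699 sin 14° = 894.87, north 3699 cos 14° = 3589.12
Leg 3 (087°, 2628 m): east 2628 sin 87° = 2624.40, north 2628 cos 87° = 137.54
Summing: 4265.95 m east, 1967.58 m north → (4266, 1968).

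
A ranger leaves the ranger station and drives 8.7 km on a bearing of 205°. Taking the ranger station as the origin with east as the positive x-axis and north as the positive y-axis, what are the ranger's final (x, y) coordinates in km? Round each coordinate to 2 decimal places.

Leg 1 (205°, 8.7 km): east 8.7 sin 205° = -3.68, north 8.7 cos 205° = -7.88
Summing: -3.68 km east, -7.88 km north → (-3.68, -7.88).

(-3.68, -7.88)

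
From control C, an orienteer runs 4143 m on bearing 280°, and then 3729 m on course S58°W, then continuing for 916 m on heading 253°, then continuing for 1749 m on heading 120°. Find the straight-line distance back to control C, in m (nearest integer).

Leg 1 (280°, 4143 m): east 4143 sin 280° = -4080.06, north 4143 cos 280° = 719.42
Leg 2 (S58°W, 3729 m): east 3729 sin 238° = -3162.37, north 3729 cos 238° = -1976.07
Leg 3 (253°, 916 m): east 916 sin 253° = -875.98, north 916 cos 253° = -267.81
Leg 4 (120°, 1749 m): east 1749 sin 120° = 1514.68, north 1749 cos 120° = -874.50
Net: -6603.73 east, -2398.96 north. Distance = √((-6603.73)² + (-2398.96)²) = 7025.966 m.

7026 m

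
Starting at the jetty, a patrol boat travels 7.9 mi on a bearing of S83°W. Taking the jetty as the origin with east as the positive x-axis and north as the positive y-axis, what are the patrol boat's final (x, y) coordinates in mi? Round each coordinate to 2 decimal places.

(-7.84, -0.96)

Leg 1 (S83°W, 7.9 mi): east 7.9 sin 263° = -7.84, north 7.9 cos 263° = -0.96
Summing: -7.84 mi east, -0.96 mi north → (-7.84, -0.96).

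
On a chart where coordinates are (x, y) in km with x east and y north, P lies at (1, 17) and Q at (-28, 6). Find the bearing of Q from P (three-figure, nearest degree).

Δeast = -28 − 1 = -29.00; Δnorth = 6 − 17 = -11.00.
Bearing = atan2(Δeast, Δnorth) mod 360° = 249.23° ≈ 249°.

249°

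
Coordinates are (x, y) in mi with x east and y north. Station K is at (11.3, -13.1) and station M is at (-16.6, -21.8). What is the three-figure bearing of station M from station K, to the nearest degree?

Δeast = -16.6 − 11.3 = -27.90; Δnorth = -21.8 − -13.1 = -8.70.
Bearing = atan2(Δeast, Δnorth) mod 360° = 252.68° ≈ 253°.

253°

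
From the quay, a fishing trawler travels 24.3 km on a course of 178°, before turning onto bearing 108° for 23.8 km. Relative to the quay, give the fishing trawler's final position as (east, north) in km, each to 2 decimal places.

Leg 1 (178°, 24.3 km): east 24.3 sin 178° = 0.85, north 24.3 cos 178° = -24.29
Leg 2 (108°, 23.8 km): east 23.8 sin 108° = 22.64, north 23.8 cos 108° = -7.35
Summing: 23.48 km east, -31.64 km north → (23.48, -31.64).

(23.48, -31.64)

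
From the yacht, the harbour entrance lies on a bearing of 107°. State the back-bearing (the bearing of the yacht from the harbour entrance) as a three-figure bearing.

Back-bearing = 107° + 180° = 287°.

287°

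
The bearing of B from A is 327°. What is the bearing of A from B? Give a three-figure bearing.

147°

Back-bearing = 327° − 180° = 147°.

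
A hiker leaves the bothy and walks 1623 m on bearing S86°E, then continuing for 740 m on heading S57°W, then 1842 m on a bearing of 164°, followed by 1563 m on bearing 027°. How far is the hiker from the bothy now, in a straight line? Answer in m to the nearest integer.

2389 m

Leg 1 (S86°E, 1623 m): east 1623 sin 94° = 1619.05, north 1623 cos 94° = -113.21
Leg 2 (S57°W, 740 m): east 740 sin 237° = -620.62, north 740 cos 237° = -403.03
Leg 3 (164°, 1842 m): east 1842 sin 164° = 507.72, north 1842 cos 164° = -1770.64
Leg 4 (027°, 1563 m): east 1563 sin 27° = 709.59, north 1563 cos 27° = 1392.64
Net: 2215.74 east, -894.25 north. Distance = √((2215.74)² + (-894.25)²) = 2389.391 m.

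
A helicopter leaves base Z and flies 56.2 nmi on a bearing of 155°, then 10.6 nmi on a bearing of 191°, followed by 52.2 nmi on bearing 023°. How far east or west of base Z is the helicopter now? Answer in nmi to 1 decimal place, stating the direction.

42.1 nmi east

Leg 1 (155°, 56.2 nmi): east 56.2 sin 155° = 23.75, north 56.2 cos 155° = -50.93
Leg 2 (191°, 10.6 nmi): east 10.6 sin 191° = -2.02, north 10.6 cos 191° = -10.41
Leg 3 (023°, 52.2 nmi): east 52.2 sin 23° = 20.40, north 52.2 cos 23° = 48.05
Net east component: 42.12 nmi.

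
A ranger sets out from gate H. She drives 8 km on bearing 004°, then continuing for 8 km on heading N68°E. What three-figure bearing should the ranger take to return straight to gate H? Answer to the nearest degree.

216°

Leg 1 (004°, 8 km): east 8 sin 4° = 0.56, north 8 cos 4° = 7.98
Leg 2 (N68°E, 8 km): east 8 sin 68° = 7.42, north 8 cos 68° = 3.00
Net displacement: 7.98 east, 10.98 north. Direction back to start is (-7.98, -10.98): bearing = atan2(-7.98, -10.98) mod 360° = 216.00° ≈ 216°.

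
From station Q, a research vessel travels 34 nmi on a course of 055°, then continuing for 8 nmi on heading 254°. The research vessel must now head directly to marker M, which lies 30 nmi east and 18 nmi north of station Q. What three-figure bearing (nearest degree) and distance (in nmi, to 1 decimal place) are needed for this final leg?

Leg 1 (055°, 34 nmi): east 34 sin 55° = 27.85, north 34 cos 55° = 19.50
Leg 2 (254°, 8 nmi): east 8 sin 254° = -7.69, north 8 cos 254° = -2.21
Current position: (20.16, 17.30). Target: (30, 18). Remaining: Δeast = 9.84, Δnorth = 0.70.
Bearing = atan2(9.84, 0.70) mod 360° = 85.91°; distance = √((9.84)² + (0.70)²) = 9.864 nmi.

086°, 9.9 nmi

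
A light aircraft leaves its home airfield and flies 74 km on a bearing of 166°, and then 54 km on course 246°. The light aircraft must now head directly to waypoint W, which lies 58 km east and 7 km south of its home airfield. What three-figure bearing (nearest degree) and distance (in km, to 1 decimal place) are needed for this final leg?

046°, 124.6 km

Leg 1 (166°, 74 km): east 74 sin 166° = 17.90, north 74 cos 166° = -71.80
Leg 2 (246°, 54 km): east 54 sin 246° = -49.33, north 54 cos 246° = -21.96
Current position: (-31.43, -93.77). Target: (58, -7). Remaining: Δeast = 89.43, Δnorth = 86.77.
Bearing = atan2(89.43, 86.77) mod 360° = 45.87°; distance = √((89.43)² + (86.77)²) = 124.603 km.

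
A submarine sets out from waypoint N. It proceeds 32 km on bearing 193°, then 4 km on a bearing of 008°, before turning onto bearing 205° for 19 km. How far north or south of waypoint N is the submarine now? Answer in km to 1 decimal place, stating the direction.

Leg 1 (193°, 32 km): east 32 sin 193° = -7.20, north 32 cos 193° = -31.18
Leg 2 (008°, 4 km): east 4 sin 8° = 0.56, north 4 cos 8° = 3.96
Leg 3 (205°, 19 km): east 19 sin 205° = -8.03, north 19 cos 205° = -17.22
Net north component: -44.44 km.

44.4 km south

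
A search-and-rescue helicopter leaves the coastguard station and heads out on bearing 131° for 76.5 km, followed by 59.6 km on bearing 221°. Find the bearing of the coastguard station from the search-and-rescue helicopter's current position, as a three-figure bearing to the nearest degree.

349°

Leg 1 (131°, 76.5 km): east 76.5 sin 131° = 57.74, north 76.5 cos 131° = -50.19
Leg 2 (221°, 59.6 km): east 59.6 sin 221° = -39.10, north 59.6 cos 221° = -44.98
Net displacement: 18.63 east, -95.17 north. Direction back to start is (-18.63, 95.17): bearing = atan2(-18.63, 95.17) mod 360° = 348.92° ≈ 349°.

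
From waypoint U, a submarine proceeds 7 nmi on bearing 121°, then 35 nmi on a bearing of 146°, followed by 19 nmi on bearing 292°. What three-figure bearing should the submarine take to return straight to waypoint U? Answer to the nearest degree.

343°

Leg 1 (121°, 7 nmi): east 7 sin 121° = 6.00, north 7 cos 121° = -3.61
Leg 2 (146°, 35 nmi): east 35 sin 146° = 19.57, north 35 cos 146° = -29.02
Leg 3 (292°, 19 nmi): east 19 sin 292° = -17.62, north 19 cos 292° = 7.12
Net displacement: 7.96 east, -25.50 north. Direction back to start is (-7.96, 25.50): bearing = atan2(-7.96, 25.50) mod 360° = 342.68° ≈ 343°.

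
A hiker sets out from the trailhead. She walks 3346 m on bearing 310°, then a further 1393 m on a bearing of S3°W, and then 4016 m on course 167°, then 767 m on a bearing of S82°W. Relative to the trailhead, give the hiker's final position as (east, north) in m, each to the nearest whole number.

Leg 1 (310°, 3346 m): east 3346 sin 310° = -2563.18, north 3346 cos 310° = 2150.77
Leg 2 (S3°W, 1393 m): east 1393 sin 183° = -72.90, north 1393 cos 183° = -1391.09
Leg 3 (167°, 4016 m): east 4016 sin 167° = 903.40, north 4016 cos 167° = -3913.07
Leg 4 (S82°W, 767 m): east 767 sin 262° = -759.54, north 767 cos 262° = -106.75
Summing: -2492.22 m east, -3260.14 m north → (-2492, -3260).

(-2492, -3260)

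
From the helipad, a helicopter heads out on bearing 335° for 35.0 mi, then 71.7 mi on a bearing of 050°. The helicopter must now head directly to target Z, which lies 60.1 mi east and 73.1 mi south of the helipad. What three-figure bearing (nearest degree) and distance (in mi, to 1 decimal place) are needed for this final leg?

172°, 152.2 mi

Leg 1 (335°, 35.0 mi): east 35.0 sin 335° = -14.79, north 35.0 cos 335° = 31.72
Leg 2 (050°, 71.7 mi): east 71.7 sin 50° = 54.93, north 71.7 cos 50° = 46.09
Current position: (40.13, 77.81). Target: (60.1, -73.1). Remaining: Δeast = 19.97, Δnorth = -150.91.
Bearing = atan2(19.97, -150.91) mod 360° = 172.46°; distance = √((19.97)² + (-150.91)²) = 152.224 mi.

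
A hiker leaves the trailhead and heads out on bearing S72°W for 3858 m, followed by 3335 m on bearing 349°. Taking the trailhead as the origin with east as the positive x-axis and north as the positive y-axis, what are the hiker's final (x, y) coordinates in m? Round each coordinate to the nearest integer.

(-4306, 2082)

Leg 1 (S72°W, 3858 m): east 3858 sin 252° = -3669.18, north 3858 cos 252° = -1192.19
Leg 2 (349°, 3335 m): east 3335 sin 349° = -636.35, north 3335 cos 349° = 3273.73
Summing: -4305.52 m east, 2081.54 m north → (-4306, 2082).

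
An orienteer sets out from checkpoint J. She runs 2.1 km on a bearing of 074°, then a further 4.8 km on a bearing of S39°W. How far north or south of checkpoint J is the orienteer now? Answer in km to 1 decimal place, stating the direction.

Leg 1 (074°, 2.1 km): east 2.1 sin 74° = 2.02, north 2.1 cos 74° = 0.58
Leg 2 (S39°W, 4.8 km): east 4.8 sin 219° = -3.02, north 4.8 cos 219° = -3.73
Net north component: -3.15 km.

3.2 km south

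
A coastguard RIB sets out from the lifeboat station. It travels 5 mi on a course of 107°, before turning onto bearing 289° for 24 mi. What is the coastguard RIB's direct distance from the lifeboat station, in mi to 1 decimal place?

Leg 1 (107°, 5 mi): east 5 sin 107° = 4.78, north 5 cos 107° = -1.46
Leg 2 (289°, 24 mi): east 24 sin 289° = -22.69, north 24 cos 289° = 7.81
Net: -17.91 east, 6.35 north. Distance = √((-17.91)² + (6.35)²) = 19.004 mi.

19.0 mi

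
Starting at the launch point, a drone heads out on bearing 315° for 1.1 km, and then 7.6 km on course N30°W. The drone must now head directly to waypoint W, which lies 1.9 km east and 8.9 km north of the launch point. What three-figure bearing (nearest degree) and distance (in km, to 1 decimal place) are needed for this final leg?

Leg 1 (315°, 1.1 km): east 1.1 sin 315° = -0.78, north 1.1 cos 315° = 0.78
Leg 2 (N30°W, 7.6 km): east 7.6 sin 330° = -3.80, north 7.6 cos 330° = 6.58
Current position: (-4.58, 7.36). Target: (1.9, 8.9). Remaining: Δeast = 6.48, Δnorth = 1.54.
Bearing = atan2(6.48, 1.54) mod 360° = 76.62°; distance = √((6.48)² + (1.54)²) = 6.658 km.

077°, 6.7 km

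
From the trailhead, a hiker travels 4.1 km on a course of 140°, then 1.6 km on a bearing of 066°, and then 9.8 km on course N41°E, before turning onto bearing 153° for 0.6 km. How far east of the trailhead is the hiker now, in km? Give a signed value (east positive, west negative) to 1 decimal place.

Leg 1 (140°, 4.1 km): east 4.1 sin 140° = 2.64, north 4.1 cos 140° = -3.14
Leg 2 (066°, 1.6 km): east 1.6 sin 66° = 1.46, north 1.6 cos 66° = 0.65
Leg 3 (N41°E, 9.8 km): east 9.8 sin 41° = 6.43, north 9.8 cos 41° = 7.40
Leg 4 (153°, 0.6 km): east 0.6 sin 153° = 0.27, north 0.6 cos 153° = -0.53
Net east component: 10.80 km.

10.8 km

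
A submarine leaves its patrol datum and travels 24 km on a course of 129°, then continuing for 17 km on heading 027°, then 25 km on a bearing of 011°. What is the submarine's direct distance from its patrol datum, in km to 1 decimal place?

Leg 1 (129°, 24 km): east 24 sin 129° = 18.65, north 24 cos 129° = -15.10
Leg 2 (027°, 17 km): east 17 sin 27° = 7.72, north 17 cos 27° = 15.15
Leg 3 (011°, 25 km): east 25 sin 11° = 4.77, north 25 cos 11° = 24.54
Net: 31.14 east, 24.58 north. Distance = √((31.14)² + (24.58)²) = 39.674 km.

39.7 km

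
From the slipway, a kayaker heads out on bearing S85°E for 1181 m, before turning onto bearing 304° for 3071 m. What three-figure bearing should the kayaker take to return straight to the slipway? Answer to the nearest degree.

Leg 1 (S85°E, 1181 m): east 1181 sin 95° = 1176.51, north 1181 cos 95° = -102.93
Leg 2 (304°, 3071 m): east 3071 sin 304° = -2545.97, north 3071 cos 304° = 1717.28
Net displacement: -1369.47 east, 1614.35 north. Direction back to start is (1369.47, -1614.35): bearing = atan2(1369.47, -1614.35) mod 360° = 139.69° ≈ 140°.

140°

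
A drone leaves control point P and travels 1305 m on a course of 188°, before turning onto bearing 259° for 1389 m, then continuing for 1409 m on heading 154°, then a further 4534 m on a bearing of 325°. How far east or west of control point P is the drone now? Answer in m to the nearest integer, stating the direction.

3528 m west

Leg 1 (188°, 1305 m): east 1305 sin 188° = -181.62, north 1305 cos 188° = -1292.30
Leg 2 (259°, 1389 m): east 1389 sin 259° = -1363.48, north 1389 cos 259° = -265.03
Leg 3 (154°, 1409 m): east 1409 sin 154° = 617.66, north 1409 cos 154° = -1266.40
Leg 4 (325°, 4534 m): east 4534 sin 325° = -2600.60, north 4534 cos 325° = 3714.04
Net east component: -3528.03 m.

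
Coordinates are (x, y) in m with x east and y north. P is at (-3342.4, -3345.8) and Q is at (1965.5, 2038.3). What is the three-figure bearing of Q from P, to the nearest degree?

045°

Δeast = 1965.5 − -3342.4 = 5307.90; Δnorth = 2038.3 − -3345.8 = 5384.10.
Bearing = atan2(Δeast, Δnorth) mod 360° = 44.59° ≈ 045°.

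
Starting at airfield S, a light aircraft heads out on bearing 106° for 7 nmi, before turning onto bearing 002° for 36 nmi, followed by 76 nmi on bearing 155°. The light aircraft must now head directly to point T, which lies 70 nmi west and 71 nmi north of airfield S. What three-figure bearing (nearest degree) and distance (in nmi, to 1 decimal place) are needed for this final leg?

314°, 152.7 nmi

Leg 1 (106°, 7 nmi): east 7 sin 106° = 6.73, north 7 cos 106° = -1.93
Leg 2 (002°, 36 nmi): east 36 sin 2° = 1.26, north 36 cos 2° = 35.98
Leg 3 (155°, 76 nmi): east 76 sin 155° = 32.12, north 76 cos 155° = -68.88
Current position: (40.10, -34.83). Target: (-70, 71). Remaining: Δeast = -110.10, Δnorth = 105.83.
Bearing = atan2(-110.10, 105.83) mod 360° = 313.87°; distance = √((-110.10)² + (105.83)²) = 152.719 nmi.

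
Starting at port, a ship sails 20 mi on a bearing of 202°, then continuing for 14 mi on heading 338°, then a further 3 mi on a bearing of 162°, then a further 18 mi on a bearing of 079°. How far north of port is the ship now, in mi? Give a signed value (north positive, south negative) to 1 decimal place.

-5.0 mi

Leg 1 (202°, 20 mi): east 20 sin 202° = -7.49, north 20 cos 202° = -18.54
Leg 2 (338°, 14 mi): east 14 sin 338° = -5.24, north 14 cos 338° = 12.98
Leg 3 (162°, 3 mi): east 3 sin 162° = 0.93, north 3 cos 162° = -2.85
Leg 4 (079°, 18 mi): east 18 sin 79° = 17.67, north 18 cos 79° = 3.43
Net north component: -4.98 mi.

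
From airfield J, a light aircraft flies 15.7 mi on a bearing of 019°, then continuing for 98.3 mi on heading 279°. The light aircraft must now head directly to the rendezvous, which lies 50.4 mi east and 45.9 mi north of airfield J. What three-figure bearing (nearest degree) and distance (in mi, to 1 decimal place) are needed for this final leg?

084°, 143.2 mi

Leg 1 (019°, 15.7 mi): east 15.7 sin 19° = 5.11, north 15.7 cos 19° = 14.84
Leg 2 (279°, 98.3 mi): east 98.3 sin 279° = -97.09, north 98.3 cos 279° = 15.38
Current position: (-91.98, 30.22). Target: (50.4, 45.9). Remaining: Δeast = 142.38, Δnorth = 15.68.
Bearing = atan2(142.38, 15.68) mod 360° = 83.72°; distance = √((142.38)² + (15.68)²) = 143.239 mi.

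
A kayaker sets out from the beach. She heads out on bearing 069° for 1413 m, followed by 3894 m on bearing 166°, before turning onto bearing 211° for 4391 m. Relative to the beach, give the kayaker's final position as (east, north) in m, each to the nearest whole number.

Leg 1 (069°, 1413 m): east 1413 sin 69° = 1319.15, north 1413 cos 69° = 506.37
Leg 2 (166°, 3894 m): east 3894 sin 166° = 942.04, north 3894 cos 166° = -3778.33
Leg 3 (211°, 4391 m): east 4391 sin 211° = -2261.53, north 4391 cos 211° = -3763.82
Summing: -0.34 m east, -7035.78 m north → (0, -7036).

(0, -7036)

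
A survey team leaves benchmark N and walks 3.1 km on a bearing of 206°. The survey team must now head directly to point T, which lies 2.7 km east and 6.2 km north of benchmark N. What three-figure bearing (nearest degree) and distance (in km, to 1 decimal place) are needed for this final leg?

024°, 9.9 km

Leg 1 (206°, 3.1 km): east 3.1 sin 206° = -1.36, north 3.1 cos 206° = -2.79
Current position: (-1.36, -2.79). Target: (2.7, 6.2). Remaining: Δeast = 4.06, Δnorth = 8.99.
Bearing = atan2(4.06, 8.99) mod 360° = 24.31°; distance = √((4.06)² + (8.99)²) = 9.860 km.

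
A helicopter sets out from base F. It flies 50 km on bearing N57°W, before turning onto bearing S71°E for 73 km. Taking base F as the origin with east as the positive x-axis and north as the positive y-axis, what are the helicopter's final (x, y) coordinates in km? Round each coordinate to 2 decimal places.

Leg 1 (N57°W, 50 km): east 50 sin 303° = -41.93, north 50 cos 303° = 27.23
Leg 2 (S71°E, 73 km): east 73 sin 109° = 69.02, north 73 cos 109° = -23.77
Summing: 27.09 km east, 3.47 km north → (27.09, 3.47).

(27.09, 3.47)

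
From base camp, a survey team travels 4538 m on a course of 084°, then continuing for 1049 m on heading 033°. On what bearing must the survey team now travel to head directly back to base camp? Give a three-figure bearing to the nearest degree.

255°

Leg 1 (084°, 4538 m): east 4538 sin 84° = 4513.14, north 4538 cos 84° = 474.35
Leg 2 (033°, 1049 m): east 1049 sin 33° = 571.33, north 1049 cos 33° = 879.77
Net displacement: 5084.47 east, 1354.12 north. Direction back to start is (-5084.47, -1354.12): bearing = atan2(-5084.47, -1354.12) mod 360° = 255.09° ≈ 255°.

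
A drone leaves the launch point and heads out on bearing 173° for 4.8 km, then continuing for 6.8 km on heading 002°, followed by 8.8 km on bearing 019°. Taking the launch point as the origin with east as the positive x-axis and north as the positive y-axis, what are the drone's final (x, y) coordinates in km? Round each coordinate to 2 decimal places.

Leg 1 (173°, 4.8 km): east 4.8 sin 173° = 0.58, north 4.8 cos 173° = -4.76
Leg 2 (002°, 6.8 km): east 6.8 sin 2° = 0.24, north 6.8 cos 2° = 6.80
Leg 3 (019°, 8.8 km): east 8.8 sin 19° = 2.86, north 8.8 cos 19° = 8.32
Summing: 3.69 km east, 10.35 km north → (3.69, 10.35).

(3.69, 10.35)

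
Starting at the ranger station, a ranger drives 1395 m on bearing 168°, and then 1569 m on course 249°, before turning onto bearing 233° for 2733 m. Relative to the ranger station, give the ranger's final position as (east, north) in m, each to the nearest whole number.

Leg 1 (168°, 1395 m): east 1395 sin 168° = 290.04, north 1395 cos 168° = -1364.52
Leg 2 (249°, 1569 m): east 1569 sin 249° = -1464.79, north 1569 cos 249° = -562.28
Leg 3 (233°, 2733 m): east 2733 sin 233° = -2182.67, north 2733 cos 233° = -1644.76
Summing: -3357.42 m east, -3571.56 m north → (-3357, -3572).

(-3357, -3572)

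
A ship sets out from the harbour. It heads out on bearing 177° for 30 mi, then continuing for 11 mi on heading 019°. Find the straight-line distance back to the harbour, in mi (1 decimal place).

Leg 1 (177°, 30 mi): east 30 sin 177° = 1.57, north 30 cos 177° = -29.96
Leg 2 (019°, 11 mi): east 11 sin 19° = 3.58, north 11 cos 19° = 10.40
Net: 5.15 east, -19.56 north. Distance = √((5.15)² + (-19.56)²) = 20.225 mi.

20.2 mi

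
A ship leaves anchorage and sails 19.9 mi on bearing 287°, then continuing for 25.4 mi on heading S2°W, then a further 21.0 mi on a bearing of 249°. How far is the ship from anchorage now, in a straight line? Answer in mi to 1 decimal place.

Leg 1 (287°, 19.9 mi): east 19.9 sin 287° = -19.03, north 19.9 cos 287° = 5.82
Leg 2 (S2°W, 25.4 mi): east 25.4 sin 182° = -0.89, north 25.4 cos 182° = -25.38
Leg 3 (249°, 21.0 mi): east 21.0 sin 249° = -19.61, north 21.0 cos 249° = -7.53
Net: -39.52 east, -27.09 north. Distance = √((-39.52)² + (-27.09)²) = 47.916 mi.

47.9 mi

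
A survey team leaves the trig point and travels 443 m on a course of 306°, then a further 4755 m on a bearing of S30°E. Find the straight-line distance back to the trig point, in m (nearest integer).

4354 m

Leg 1 (306°, 443 m): east 443 sin 306° = -358.39, north 443 cos 306° = 260.39
Leg 2 (S30°E, 4755 m): east 4755 sin 150° = 2377.50, north 4755 cos 150° = -4117.95
Net: 2019.11 east, -3857.56 north. Distance = √((2019.11)² + (-3857.56)²) = 4354.029 m.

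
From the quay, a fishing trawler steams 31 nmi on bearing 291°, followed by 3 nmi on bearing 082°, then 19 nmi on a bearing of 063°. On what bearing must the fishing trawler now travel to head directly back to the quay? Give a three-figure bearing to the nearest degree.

156°

Leg 1 (291°, 31 nmi): east 31 sin 291° = -28.94, north 31 cos 291° = 11.11
Leg 2 (082°, 3 nmi): east 3 sin 82° = 2.97, north 3 cos 82° = 0.42
Leg 3 (063°, 19 nmi): east 19 sin 63° = 16.93, north 19 cos 63° = 8.63
Net displacement: -9.04 east, 20.15 north. Direction back to start is (9.04, -20.15): bearing = atan2(9.04, -20.15) mod 360° = 155.84° ≈ 156°.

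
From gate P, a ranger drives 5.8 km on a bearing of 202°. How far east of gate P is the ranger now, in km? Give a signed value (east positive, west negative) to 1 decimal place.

Leg 1 (202°, 5.8 km): east 5.8 sin 202° = -2.17, north 5.8 cos 202° = -5.38
Net east component: -2.17 km.

-2.2 km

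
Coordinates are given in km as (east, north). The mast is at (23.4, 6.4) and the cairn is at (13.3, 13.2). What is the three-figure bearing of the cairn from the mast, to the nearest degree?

304°

Δeast = 13.3 − 23.4 = -10.10; Δnorth = 13.2 − 6.4 = 6.80.
Bearing = atan2(Δeast, Δnorth) mod 360° = 303.95° ≈ 304°.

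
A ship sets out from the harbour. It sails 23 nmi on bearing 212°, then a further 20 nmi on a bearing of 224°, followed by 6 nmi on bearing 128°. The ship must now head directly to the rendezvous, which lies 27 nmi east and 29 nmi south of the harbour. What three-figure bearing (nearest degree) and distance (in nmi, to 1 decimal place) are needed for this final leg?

Leg 1 (212°, 23 nmi): east 23 sin 212° = -12.19, north 23 cos 212° = -19.51
Leg 2 (224°, 20 nmi): east 20 sin 224° = -13.89, north 20 cos 224° = -14.39
Leg 3 (128°, 6 nmi): east 6 sin 128° = 4.73, north 6 cos 128° = -3.69
Current position: (-21.35, -37.59). Target: (27, -29). Remaining: Δeast = 48.35, Δnorth = 8.59.
Bearing = atan2(48.35, 8.59) mod 360° = 79.93°; distance = √((48.35)² + (8.59)²) = 49.110 nmi.

080°, 49.1 nmi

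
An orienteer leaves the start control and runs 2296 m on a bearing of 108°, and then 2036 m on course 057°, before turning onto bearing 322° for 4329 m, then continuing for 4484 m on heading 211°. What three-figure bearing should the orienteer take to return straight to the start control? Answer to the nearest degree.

088°

Leg 1 (108°, 2296 m): east 2296 sin 108° = 2183.63, north 2296 cos 108° = -709.50
Leg 2 (057°, 2036 m): east 2036 sin 57° = 1707.53, north 2036 cos 57° = 1108.89
Leg 3 (322°, 4329 m): east 4329 sin 322° = -2665.20, north 4329 cos 322° = 3411.30
Leg 4 (211°, 4484 m): east 4484 sin 211° = -2309.43, north 4484 cos 211° = -3843.54
Net displacement: -1083.47 east, -32.86 north. Direction back to start is (1083.47, 32.86): bearing = atan2(1083.47, 32.86) mod 360° = 88.26° ≈ 088°.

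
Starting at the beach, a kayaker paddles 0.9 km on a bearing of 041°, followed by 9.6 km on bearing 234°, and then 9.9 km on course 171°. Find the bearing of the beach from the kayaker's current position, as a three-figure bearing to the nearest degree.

Leg 1 (041°, 0.9 km): east 0.9 sin 41° = 0.59, north 0.9 cos 41° = 0.68
Leg 2 (234°, 9.6 km): east 9.6 sin 234° = -7.77, north 9.6 cos 234° = -5.64
Leg 3 (171°, 9.9 km): east 9.9 sin 171° = 1.55, north 9.9 cos 171° = -9.78
Net displacement: -5.63 east, -14.74 north. Direction back to start is (5.63, 14.74): bearing = atan2(5.63, 14.74) mod 360° = 20.89° ≈ 021°.

021°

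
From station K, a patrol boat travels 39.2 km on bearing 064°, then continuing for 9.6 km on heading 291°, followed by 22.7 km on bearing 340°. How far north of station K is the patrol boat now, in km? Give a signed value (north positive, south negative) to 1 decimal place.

Leg 1 (064°, 39.2 km): east 39.2 sin 64° = 35.23, north 39.2 cos 64° = 17.18
Leg 2 (291°, 9.6 km): east 9.6 sin 291° = -8.96, north 9.6 cos 291° = 3.44
Leg 3 (340°, 22.7 km): east 22.7 sin 340° = -7.76, north 22.7 cos 340° = 21.33
Net north component: 41.96 km.

42.0 km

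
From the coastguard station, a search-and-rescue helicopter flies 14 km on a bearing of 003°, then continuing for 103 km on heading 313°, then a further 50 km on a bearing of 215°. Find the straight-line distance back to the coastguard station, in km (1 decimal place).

Leg 1 (003°, 14 km): east 14 sin 3° = 0.73, north 14 cos 3° = 13.98
Leg 2 (313°, 103 km): east 103 sin 313° = -75.33, north 103 cos 313° = 70.25
Leg 3 (215°, 50 km): east 50 sin 215° = -28.68, north 50 cos 215° = -40.96
Net: -103.28 east, 43.27 north. Distance = √((-103.28)² + (43.27)²) = 111.973 km.

112.0 km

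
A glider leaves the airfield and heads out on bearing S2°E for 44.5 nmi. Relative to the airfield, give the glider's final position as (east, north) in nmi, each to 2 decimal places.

(1.55, -44.47)

Leg 1 (S2°E, 44.5 nmi): east 44.5 sin 178° = 1.55, north 44.5 cos 178° = -44.47
Summing: 1.55 nmi east, -44.47 nmi north → (1.55, -44.47).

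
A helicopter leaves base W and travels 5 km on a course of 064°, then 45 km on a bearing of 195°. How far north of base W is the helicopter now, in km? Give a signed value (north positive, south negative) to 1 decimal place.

-41.3 km

Leg 1 (064°, 5 km): east 5 sin 64° = 4.49, north 5 cos 64° = 2.19
Leg 2 (195°, 45 km): east 45 sin 195° = -11.65, north 45 cos 195° = -43.47
Net north component: -41.27 km.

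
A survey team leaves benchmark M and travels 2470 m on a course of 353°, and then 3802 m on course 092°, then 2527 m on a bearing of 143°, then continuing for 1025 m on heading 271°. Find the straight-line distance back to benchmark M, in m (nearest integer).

Leg 1 (353°, 2470 m): east 2470 sin 353° = -301.02, north 2470 cos 353° = 2451.59
Leg 2 (092°, 3802 m): east 3802 sin 92° = 3799.68, north 3802 cos 92° = -132.69
Leg 3 (143°, 2527 m): east 2527 sin 143° = 1520.79, north 2527 cos 143° = -2018.15
Leg 4 (271°, 1025 m): east 1025 sin 271° = -1024.84, north 1025 cos 271° = 17.89
Net: 3994.61 east, 318.64 north. Distance = √((3994.61)² + (318.64)²) = 4007.298 m.

4007 m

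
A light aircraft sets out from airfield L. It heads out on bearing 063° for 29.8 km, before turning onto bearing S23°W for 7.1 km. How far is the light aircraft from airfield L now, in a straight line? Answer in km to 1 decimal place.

Leg 1 (063°, 29.8 km): east 29.8 sin 63° = 26.55, north 29.8 cos 63° = 13.53
Leg 2 (S23°W, 7.1 km): east 7.1 sin 203° = -2.77, north 7.1 cos 203° = -6.54
Net: 23.78 east, 6.99 north. Distance = √((23.78)² + (6.99)²) = 24.785 km.

24.8 km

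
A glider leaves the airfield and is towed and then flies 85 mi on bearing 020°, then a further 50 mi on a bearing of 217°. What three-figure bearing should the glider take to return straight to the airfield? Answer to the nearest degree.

Leg 1 (020°, 85 mi): east 85 sin 20° = 29.07, north 85 cos 20° = 79.87
Leg 2 (217°, 50 mi): east 50 sin 217° = -30.09, north 50 cos 217° = -39.93
Net displacement: -1.02 east, 39.94 north. Direction back to start is (1.02, -39.94): bearing = atan2(1.02, -39.94) mod 360° = 178.54° ≈ 179°.

179°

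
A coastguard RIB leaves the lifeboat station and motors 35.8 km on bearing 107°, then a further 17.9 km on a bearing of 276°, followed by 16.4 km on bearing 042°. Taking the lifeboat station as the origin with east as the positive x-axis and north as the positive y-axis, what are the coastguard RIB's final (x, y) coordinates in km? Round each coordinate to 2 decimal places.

(27.41, 3.59)

Leg 1 (107°, 35.8 km): east 35.8 sin 107° = 34.24, north 35.8 cos 107° = -10.47
Leg 2 (276°, 17.9 km): east 17.9 sin 276° = -17.80, north 17.9 cos 276° = 1.87
Leg 3 (042°, 16.4 km): east 16.4 sin 42° = 10.97, north 16.4 cos 42° = 12.19
Summing: 27.41 km east, 3.59 km north → (27.41, 3.59).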